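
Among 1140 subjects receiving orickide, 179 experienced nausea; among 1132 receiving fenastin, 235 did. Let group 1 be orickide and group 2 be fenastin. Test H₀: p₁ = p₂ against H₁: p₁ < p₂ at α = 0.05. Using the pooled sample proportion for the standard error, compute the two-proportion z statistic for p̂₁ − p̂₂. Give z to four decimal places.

z = -3.1227

p̂₁ = 179/1140 ≈ 0.157018, p̂₂ = 235/1132 ≈ 0.207597.
Pooled p̂ = (179+235)/(1140+1132) = 414/2272 = 0.182218.
SE = √(0.149015 × 0.00176059) = 0.016197.
z = (0.157018 − 0.207597)/0.016197 = -0.050579/0.016197 = -3.1227.
p-value = P(Z < -3.123) ≈ 0.0009; since p < α = 0.05, reject H₀.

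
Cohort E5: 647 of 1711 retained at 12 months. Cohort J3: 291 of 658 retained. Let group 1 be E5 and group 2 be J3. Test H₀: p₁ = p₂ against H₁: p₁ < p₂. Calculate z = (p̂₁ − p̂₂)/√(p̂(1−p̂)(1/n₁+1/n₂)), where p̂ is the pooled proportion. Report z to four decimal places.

p̂₁ = 647/1711 ≈ 0.3781414, p̂₂ = 291/658 ≈ 0.4422492.
Pooled p̂ = (647+291)/(1711+658) = 938/2369 = 0.3959477.
SE = √(p̂(1−p̂)(1/n₁+1/n₂)) = √(0.3959477·0.6040523·0.00210421) = √(0.000503271) = 0.0224337.
z = (0.3781414 − 0.4422492)/0.0224337 = -0.0641078/0.0224337 = -2.8577.
p-value = P(Z < -2.858) ≈ 0.0021.

z = -2.8577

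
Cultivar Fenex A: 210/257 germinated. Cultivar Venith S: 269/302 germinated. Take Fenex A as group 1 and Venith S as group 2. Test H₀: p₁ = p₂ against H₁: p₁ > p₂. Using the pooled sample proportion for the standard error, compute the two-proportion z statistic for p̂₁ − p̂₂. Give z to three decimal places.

z = -2.477

p̂₁ = 210/257 ≈ 0.81712, p̂₂ = 269/302 ≈ 0.89073.
Pooled p̂ = (210+269)/(257+302) = 479/559 = 0.85689.
SE = √(0.122631 × 0.00720231) = 0.02972.
z = (0.81712 − 0.89073)/0.02972 = -0.07361/0.02972 = -2.477.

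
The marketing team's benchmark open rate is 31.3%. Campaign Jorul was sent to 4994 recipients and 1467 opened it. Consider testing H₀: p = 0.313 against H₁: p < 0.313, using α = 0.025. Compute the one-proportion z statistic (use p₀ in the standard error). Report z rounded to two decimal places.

z = -2.93

p̂ = 1467/4994 ≈ 0.29375.
Under H₀, SE = √(0.313·0.687/4994) = √(4.30579e-05) = 0.00656.
z = (0.29375 − 0.313)/0.00656 = -0.01925/0.00656 = -2.93.
p-value = P(Z < -2.933) ≈ 0.0017. With α = 0.025, reject H₀.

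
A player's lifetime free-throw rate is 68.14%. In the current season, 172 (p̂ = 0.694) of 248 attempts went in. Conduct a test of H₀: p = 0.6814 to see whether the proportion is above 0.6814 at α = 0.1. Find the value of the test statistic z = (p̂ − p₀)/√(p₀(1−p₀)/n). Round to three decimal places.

p̂ = 172/248 = 0.69355.
Under H₀, SE = √(0.6814·0.3186/248) = √(0.000875379) = 0.02959.
z = (0.69355 − 0.6814)/0.02959 = 0.01215/0.02959 = 0.411.
p-value = P(Z > 0.411) ≈ 0.3407, so at α = 0.1 we fail to reject H₀.

z = 0.411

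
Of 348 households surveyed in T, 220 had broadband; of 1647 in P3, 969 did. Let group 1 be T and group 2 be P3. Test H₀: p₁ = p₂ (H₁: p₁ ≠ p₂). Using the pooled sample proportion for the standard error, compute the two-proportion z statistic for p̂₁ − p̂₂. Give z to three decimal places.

p̂₁ = 220/348 = 0.63218, p̂₂ = 969/1647 = 0.58834.
Pooled p̂ = (220+969)/(348+1647) = 1189/1995 = 0.59599.
SE = √(p̂(1−p̂)(1/n₁+1/n₂)) = √(0.59599·0.40401·0.00348073) = √(0.00083811) = 0.02895.
z = (0.63218 − 0.58834)/0.02895 = 0.04384/0.02895 = 1.514.

z = 1.514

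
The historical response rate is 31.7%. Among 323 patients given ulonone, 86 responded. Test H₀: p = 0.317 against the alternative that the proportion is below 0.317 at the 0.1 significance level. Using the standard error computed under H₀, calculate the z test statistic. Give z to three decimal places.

p̂ = 86/323 = 0.26625.
Under H₀, SE = √(0.317·0.683/323) = √(0.000670313) = 0.02589.
z = (0.26625 − 0.317)/0.02589 = -0.05075/0.02589 = -1.960.
p-value = P(Z < -1.960) ≈ 0.0250; since p < α = 0.1, reject H₀.

z = -1.960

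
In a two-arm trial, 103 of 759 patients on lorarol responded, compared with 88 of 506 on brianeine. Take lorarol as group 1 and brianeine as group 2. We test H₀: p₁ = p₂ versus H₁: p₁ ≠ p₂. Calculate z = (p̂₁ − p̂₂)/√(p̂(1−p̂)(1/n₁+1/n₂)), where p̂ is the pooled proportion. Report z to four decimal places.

p̂₁ = 103/759 = 0.1357049, p̂₂ = 88/506 = 0.1739130.
Pooled p̂ = (103+88)/(759+506) = 191/1265 = 0.1509881.
SE = √(p̂(1−p̂)(1/n₁+1/n₂)) = √(0.1509881·0.8490119·0.00329381) = √(0.000422236) = 0.0205484.
z = (0.1357049 − 0.1739130)/0.0205484 = -0.0382081/0.0205484 = -1.8594.

z = -1.8594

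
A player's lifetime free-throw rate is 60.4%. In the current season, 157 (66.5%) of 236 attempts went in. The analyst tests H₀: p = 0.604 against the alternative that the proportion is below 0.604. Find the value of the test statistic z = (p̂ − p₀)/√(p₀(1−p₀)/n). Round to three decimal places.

z = 1.924

p̂ = 157/236 = 0.66525.
Standard error under H₀: √(0.604×0.396/236) = 0.03184.
z = (0.66525 − 0.604)/0.03184 = 0.06125/0.03184 = 1.924.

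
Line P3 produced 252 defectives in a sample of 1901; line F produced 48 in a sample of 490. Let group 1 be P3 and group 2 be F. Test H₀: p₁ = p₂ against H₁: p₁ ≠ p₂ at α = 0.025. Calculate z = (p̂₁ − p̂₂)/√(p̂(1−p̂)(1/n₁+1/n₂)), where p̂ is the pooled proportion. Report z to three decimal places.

p̂₁ = 252/1901 = 0.13256, p̂₂ = 48/490 = 0.09796.
Pooled p̂ = (252+48)/(1901+490) = 300/2391 = 0.12547.
SE = √(0.109728 × 0.00256686) = 0.01678.
z = (0.13256 − 0.09796)/0.01678 = 0.03460/0.01678 = 2.062.
Two-sided p-value ≈ 2·Φ(−2.062) = 0.0392. With α = 0.025, fail to reject H₀.

z = 2.062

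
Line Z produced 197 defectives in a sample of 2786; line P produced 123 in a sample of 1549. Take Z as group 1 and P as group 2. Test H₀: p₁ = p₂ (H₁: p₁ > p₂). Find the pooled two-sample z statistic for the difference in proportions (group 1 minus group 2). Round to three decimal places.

p̂₁ = 197/2786 ≈ 0.07071, p̂₂ = 123/1549 ≈ 0.07941.
Pooled p̂ = (197+123)/(2786+1549) = 320/4335 = 0.07382.
SE = √(p̂(1−p̂)(1/n₁+1/n₂)) = √(0.07382·0.92618·0.00100452) = √(6.86774e-05) = 0.00829.
z = (0.07071 − 0.07941)/0.00829 = -0.00870/0.00829 = -1.049.
p-value = P(Z > -1.049) ≈ 0.8530.

z = -1.049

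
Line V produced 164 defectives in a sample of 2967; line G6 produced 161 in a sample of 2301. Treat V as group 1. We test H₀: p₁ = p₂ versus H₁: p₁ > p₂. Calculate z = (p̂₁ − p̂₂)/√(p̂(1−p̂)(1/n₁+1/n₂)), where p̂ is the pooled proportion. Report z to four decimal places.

p̂₁ = 164/2967 ≈ 0.0552747, p̂₂ = 161/2301 ≈ 0.0699696.
Pooled p̂ = (164+161)/(2967+2301) = 325/5268 = 0.0616932.
SE = √(p̂(1−p̂)(1/n₁+1/n₂)) = √(0.0616932·0.9383068·0.000771634) = √(4.46677e-05) = 0.0066834.
z = (0.0552747 − 0.0699696)/0.0066834 = -0.0146949/0.0066834 = -2.1987.

z = -2.1987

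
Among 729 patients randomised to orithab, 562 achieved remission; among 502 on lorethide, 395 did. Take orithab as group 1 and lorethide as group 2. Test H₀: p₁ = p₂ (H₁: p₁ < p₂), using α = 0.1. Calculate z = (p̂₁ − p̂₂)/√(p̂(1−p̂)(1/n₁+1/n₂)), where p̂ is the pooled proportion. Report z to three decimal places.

z = -0.660

p̂₁ = 562/729 = 0.77092, p̂₂ = 395/502 = 0.78685.
Pooled p̂ = (562+395)/(729+502) = 957/1231 = 0.77742.
SE = √(p̂(1−p̂)(1/n₁+1/n₂)) = √(0.77742·0.22258·0.00336377) = √(0.000582067) = 0.02413.
z = (0.77092 − 0.78685)/0.02413 = -0.01593/0.02413 = -0.660.
p-value = P(Z < -0.660) ≈ 0.2545; since p > α = 0.1, fail to reject H₀.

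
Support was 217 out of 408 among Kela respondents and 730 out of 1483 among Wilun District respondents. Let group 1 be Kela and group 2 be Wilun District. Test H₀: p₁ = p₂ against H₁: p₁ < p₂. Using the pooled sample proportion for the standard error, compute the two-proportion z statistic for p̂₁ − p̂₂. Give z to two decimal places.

p̂₁ = 217/408 ≈ 0.5319, p̂₂ = 730/1483 ≈ 0.4922.
Pooled p̂ = (217+730)/(408+1483) = 947/1891 = 0.5008.
SE = √(0.249999 × 0.00312529) = 0.0280.
z = (0.5319 − 0.4922)/0.0280 = 0.0397/0.0280 = 1.42.
p-value = P(Z < 1.417) ≈ 0.9218.

z = 1.42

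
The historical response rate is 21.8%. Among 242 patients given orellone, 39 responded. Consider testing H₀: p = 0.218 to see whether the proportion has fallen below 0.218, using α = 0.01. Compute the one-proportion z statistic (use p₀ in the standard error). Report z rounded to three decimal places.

z = -2.142

p̂ = 39/242 = 0.16116.
Under H₀, SE = √(0.218·0.782/242) = √(0.000704446) = 0.02654.
z = (0.16116 − 0.218)/0.02654 = -0.05684/0.02654 = -2.142.
p-value = P(Z < -2.142) ≈ 0.0161, so at α = 0.01 we fail to reject H₀.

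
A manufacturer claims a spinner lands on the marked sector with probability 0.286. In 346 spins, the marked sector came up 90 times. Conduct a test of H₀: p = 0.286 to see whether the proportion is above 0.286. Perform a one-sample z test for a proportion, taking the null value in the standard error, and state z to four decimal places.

p̂ = 90/346 = 0.2601156.
Under H₀, SE = √(0.286·0.714/346) = √(0.000590185) = 0.0242937.
z = (0.2601156 − 0.286)/0.0242937 = -0.0258844/0.0242937 = -1.0655.

z = -1.0655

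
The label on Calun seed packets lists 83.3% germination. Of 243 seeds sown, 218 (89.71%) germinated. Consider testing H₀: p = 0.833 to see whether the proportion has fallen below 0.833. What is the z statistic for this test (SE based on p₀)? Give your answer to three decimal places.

p̂ = 218/243 = 0.897119.
SE = √(p₀(1−p₀)/n) = √(0.13911/243) = 0.023926.
z = (0.897119 − 0.833)/0.023926 = 0.064119/0.023926 = 2.680.

z = 2.680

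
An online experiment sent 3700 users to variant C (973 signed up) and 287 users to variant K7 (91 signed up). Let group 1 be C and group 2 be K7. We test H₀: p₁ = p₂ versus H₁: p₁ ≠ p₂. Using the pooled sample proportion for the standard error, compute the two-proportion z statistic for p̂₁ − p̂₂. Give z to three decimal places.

z = -1.996

p̂₁ = 973/3700 ≈ 0.26297, p̂₂ = 91/287 ≈ 0.31707.
Pooled p̂ = (973+91)/(3700+287) = 1064/3987 = 0.26687.
SE = √(0.195649 × 0.00375459) = 0.02710.
z = (0.26297 − 0.31707)/0.02710 = -0.05410/0.02710 = -1.996.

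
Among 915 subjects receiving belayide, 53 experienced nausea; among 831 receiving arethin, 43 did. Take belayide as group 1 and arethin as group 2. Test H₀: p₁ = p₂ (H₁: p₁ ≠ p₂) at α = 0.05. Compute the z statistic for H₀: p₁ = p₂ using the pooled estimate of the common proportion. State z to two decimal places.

z = 0.57

p̂₁ = 53/915 ≈ 0.0579, p̂₂ = 43/831 ≈ 0.0517.
Pooled p̂ = (53+43)/(915+831) = 96/1746 = 0.0550.
SE = √(p̂(1−p̂)(1/n₁+1/n₂)) = √(0.0550·0.9450·0.00229627) = √(0.000119313) = 0.0109.
z = (0.0579 − 0.0517)/0.0109 = 0.0062/0.0109 = 0.57.
Two-sided p-value ≈ 2·Φ(−0.566) = 0.5716, so at α = 0.05 we fail to reject H₀.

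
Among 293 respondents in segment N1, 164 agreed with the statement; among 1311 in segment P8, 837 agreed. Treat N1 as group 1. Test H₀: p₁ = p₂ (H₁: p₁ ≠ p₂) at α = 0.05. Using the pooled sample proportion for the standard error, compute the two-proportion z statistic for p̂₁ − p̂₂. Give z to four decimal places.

p̂₁ = 164/293 ≈ 0.55972696, p̂₂ = 837/1311 ≈ 0.63844394.
Pooled p̂ = (164+837)/(293+1311) = 1001/1604 = 0.62406484.
SE = √(0.234608 × 0.00417575) = 0.03129957.
z = (0.55972696 − 0.63844394)/0.03129957 = -0.07871698/0.03129957 = -2.5150.
Two-sided p-value ≈ 2·Φ(−2.515) = 0.0119; since p < α = 0.05, reject H₀.

z = -2.5150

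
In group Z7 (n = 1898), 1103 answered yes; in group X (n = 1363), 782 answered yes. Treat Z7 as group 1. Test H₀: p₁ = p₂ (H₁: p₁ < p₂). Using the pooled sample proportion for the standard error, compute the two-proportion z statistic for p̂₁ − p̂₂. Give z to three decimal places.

p̂₁ = 1103/1898 ≈ 0.581138, p̂₂ = 782/1363 ≈ 0.573734.
Pooled p̂ = (1103+782)/(1898+1363) = 1885/3261 = 0.578044.
SE = √(p̂(1−p̂)(1/n₁+1/n₂)) = √(0.578044·0.421956·0.00126055) = √(0.000307459) = 0.017535.
z = (0.581138 − 0.573734)/0.017535 = 0.007404/0.017535 = 0.422.
p-value = P(Z < 0.422) ≈ 0.6636.

z = 0.422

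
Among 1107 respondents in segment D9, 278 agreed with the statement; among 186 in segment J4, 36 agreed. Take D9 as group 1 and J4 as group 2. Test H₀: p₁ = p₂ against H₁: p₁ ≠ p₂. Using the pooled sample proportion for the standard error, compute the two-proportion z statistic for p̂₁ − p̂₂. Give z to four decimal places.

p̂₁ = 278/1107 = 0.2511292, p̂₂ = 36/186 = 0.1935484.
Pooled p̂ = (278+36)/(1107+186) = 314/1293 = 0.2428461.
SE = √(0.183872 × 0.00627969) = 0.0339803.
z = (0.2511292 − 0.1935484)/0.0339803 = 0.0575808/0.0339803 = 1.6945.

z = 1.6945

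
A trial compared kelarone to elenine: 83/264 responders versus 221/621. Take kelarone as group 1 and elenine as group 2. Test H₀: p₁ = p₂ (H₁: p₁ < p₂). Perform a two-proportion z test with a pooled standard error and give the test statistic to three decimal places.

p̂₁ = 83/264 = 0.31439, p̂₂ = 221/621 = 0.35588.
Pooled p̂ = (83+221)/(264+621) = 304/885 = 0.34350.
SE = √(p̂(1−p̂)(1/n₁+1/n₂)) = √(0.34350·0.65650·0.00539818) = √(0.00121734) = 0.03489.
z = (0.31439 − 0.35588)/0.03489 = -0.04149/0.03489 = -1.189.
p-value = P(Z < -1.189) ≈ 0.1172.

z = -1.189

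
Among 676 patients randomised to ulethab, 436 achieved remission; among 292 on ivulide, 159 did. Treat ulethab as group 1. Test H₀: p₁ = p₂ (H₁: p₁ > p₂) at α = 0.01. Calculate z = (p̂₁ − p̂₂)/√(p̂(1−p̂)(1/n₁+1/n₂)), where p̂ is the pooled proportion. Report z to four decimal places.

z = 2.9474

p̂₁ = 436/676 = 0.644970, p̂₂ = 159/292 = 0.544521.
Pooled p̂ = (436+159)/(676+292) = 595/968 = 0.614669.
SE = √(p̂(1−p̂)(1/n₁+1/n₂)) = √(0.614669·0.385331·0.00490395) = √(0.0011615) = 0.034081.
z = (0.644970 − 0.544521)/0.034081 = 0.100449/0.034081 = 2.9474.
p-value = P(Z > 2.947) ≈ 0.0016; since p < α = 0.01, reject H₀.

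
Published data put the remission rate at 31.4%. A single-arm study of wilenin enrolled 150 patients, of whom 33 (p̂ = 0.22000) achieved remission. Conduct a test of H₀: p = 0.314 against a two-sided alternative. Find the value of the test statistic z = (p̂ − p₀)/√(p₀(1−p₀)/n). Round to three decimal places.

p̂ = 33/150 ≈ 0.22000.
Standard error under H₀: √(0.314×0.686/150) = 0.03789.
z = (0.22000 − 0.314)/0.03789 = -0.09400/0.03789 = -2.481.
Two-sided p-value ≈ 2·Φ(−2.481) = 0.0131.

z = -2.481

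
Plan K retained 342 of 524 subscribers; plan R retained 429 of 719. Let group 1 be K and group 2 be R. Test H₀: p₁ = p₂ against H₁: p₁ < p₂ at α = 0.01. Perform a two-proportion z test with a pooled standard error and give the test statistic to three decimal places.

z = 2.009

p̂₁ = 342/524 = 0.65267, p̂₂ = 429/719 = 0.59666.
Pooled p̂ = (342+429)/(524+719) = 771/1243 = 0.62027.
SE = √(0.235534 × 0.00329922) = 0.02788.
z = (0.65267 − 0.59666)/0.02788 = 0.05601/0.02788 = 2.009.
p-value = P(Z < 2.009) ≈ 0.9777; since p > α = 0.01, fail to reject H₀.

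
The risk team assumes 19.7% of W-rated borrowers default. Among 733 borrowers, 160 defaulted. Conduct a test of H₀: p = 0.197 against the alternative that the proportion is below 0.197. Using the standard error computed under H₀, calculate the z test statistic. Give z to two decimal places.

z = 1.45

p̂ = 160/733 ≈ 0.2183.
Under H₀, SE = √(0.197·0.803/733) = √(0.000215813) = 0.0147.
z = (0.2183 − 0.197)/0.0147 = 0.0213/0.0147 = 1.45.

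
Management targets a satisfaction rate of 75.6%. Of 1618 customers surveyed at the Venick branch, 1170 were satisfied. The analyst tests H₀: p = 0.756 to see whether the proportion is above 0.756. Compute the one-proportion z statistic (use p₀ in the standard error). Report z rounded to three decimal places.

z = -3.080

p̂ = 1170/1618 = 0.72311.
SE = √(p₀(1−p₀)/n) = √(0.18446/1618) = 0.01068.
z = (0.72311 − 0.756)/0.01068 = -0.03289/0.01068 = -3.080.
p-value = P(Z > -3.080) ≈ 0.9990.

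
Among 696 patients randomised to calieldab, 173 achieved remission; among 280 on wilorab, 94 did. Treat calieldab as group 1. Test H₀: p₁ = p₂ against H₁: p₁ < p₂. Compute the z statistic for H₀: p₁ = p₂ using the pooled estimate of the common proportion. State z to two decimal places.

p̂₁ = 173/696 ≈ 0.24856, p̂₂ = 94/280 ≈ 0.33571.
Pooled p̂ = (173+94)/(696+280) = 267/976 = 0.27357.
SE = √(p̂(1−p̂)(1/n₁+1/n₂)) = √(0.27357·0.72643·0.00500821) = √(0.000995269) = 0.03155.
z = (0.24856 − 0.33571)/0.03155 = -0.08715/0.03155 = -2.76.

z = -2.76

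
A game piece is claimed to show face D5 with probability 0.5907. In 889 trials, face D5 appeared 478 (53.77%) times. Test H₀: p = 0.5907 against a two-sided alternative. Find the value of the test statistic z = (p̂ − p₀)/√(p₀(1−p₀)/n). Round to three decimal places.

p̂ = 478/889 = 0.53768.
Standard error under H₀: √(0.5907×0.4093/889) = 0.01649.
z = (0.53768 − 0.5907)/0.01649 = -0.05302/0.01649 = -3.215.
Two-sided p-value ≈ 2·Φ(−3.215) = 0.0013.

z = -3.215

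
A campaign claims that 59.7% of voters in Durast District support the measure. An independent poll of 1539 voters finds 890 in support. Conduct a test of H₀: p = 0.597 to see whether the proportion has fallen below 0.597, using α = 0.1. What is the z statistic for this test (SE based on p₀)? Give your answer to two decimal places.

z = -1.50

p̂ = 890/1539 = 0.5783.
Under H₀, SE = √(0.597·0.403/1539) = √(0.000156329) = 0.0125.
z = (0.5783 − 0.597)/0.0125 = -0.0187/0.0125 = -1.50.
p-value = P(Z < -1.496) ≈ 0.0674. With α = 0.1, reject H₀.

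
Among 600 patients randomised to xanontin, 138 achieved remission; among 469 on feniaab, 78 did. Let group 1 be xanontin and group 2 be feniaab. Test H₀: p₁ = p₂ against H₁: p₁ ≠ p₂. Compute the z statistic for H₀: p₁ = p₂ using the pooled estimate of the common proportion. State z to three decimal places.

z = 2.573

p̂₁ = 138/600 = 0.23000, p̂₂ = 78/469 = 0.16631.
Pooled p̂ = (138+78)/(600+469) = 216/1069 = 0.20206.
SE = √(0.161231 × 0.00379886) = 0.02475.
z = (0.23000 − 0.16631)/0.02475 = 0.06369/0.02475 = 2.573.
p-value = 2·P(Z > 2.573) ≈ 0.0101.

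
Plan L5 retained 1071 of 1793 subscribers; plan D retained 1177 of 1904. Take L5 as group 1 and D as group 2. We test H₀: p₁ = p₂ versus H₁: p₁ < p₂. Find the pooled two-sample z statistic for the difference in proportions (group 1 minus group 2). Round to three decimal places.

z = -1.298

p̂₁ = 1071/1793 = 0.597323, p̂₂ = 1177/1904 = 0.618172.
Pooled p̂ = (1071+1177)/(1793+1904) = 2248/3697 = 0.608061.
SE = √(p̂(1−p̂)(1/n₁+1/n₂)) = √(0.608061·0.391939·0.00108293) = √(0.000258088) = 0.016065.
z = (0.597323 − 0.618172)/0.016065 = -0.020849/0.016065 = -1.298.
p-value = P(Z < -1.298) ≈ 0.0972.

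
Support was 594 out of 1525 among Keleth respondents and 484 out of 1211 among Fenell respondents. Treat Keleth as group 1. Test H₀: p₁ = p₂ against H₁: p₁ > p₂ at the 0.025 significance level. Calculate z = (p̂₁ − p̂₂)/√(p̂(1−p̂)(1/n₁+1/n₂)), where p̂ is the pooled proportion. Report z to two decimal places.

p̂₁ = 594/1525 ≈ 0.3895, p̂₂ = 484/1211 ≈ 0.3997.
Pooled p̂ = (594+484)/(1525+1211) = 1078/2736 = 0.3940.
SE = √(p̂(1−p̂)(1/n₁+1/n₂)) = √(0.3940·0.6060·0.0014815) = √(0.000353731) = 0.0188.
z = (0.3895 − 0.3997)/0.0188 = -0.0102/0.0188 = -0.54.
p-value = P(Z > -0.540) ≈ 0.7055. With α = 0.025, fail to reject H₀.

z = -0.54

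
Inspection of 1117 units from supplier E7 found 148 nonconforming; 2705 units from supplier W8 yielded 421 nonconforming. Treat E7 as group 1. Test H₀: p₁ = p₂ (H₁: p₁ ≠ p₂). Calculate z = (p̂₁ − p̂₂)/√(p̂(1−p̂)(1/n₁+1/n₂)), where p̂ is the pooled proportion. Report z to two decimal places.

z = -1.83

p̂₁ = 148/1117 = 0.13250, p̂₂ = 421/2705 = 0.15564.
Pooled p̂ = (148+421)/(1117+2705) = 569/3822 = 0.14887.
SE = √(p̂(1−p̂)(1/n₁+1/n₂)) = √(0.14887·0.85113·0.00126494) = √(0.000160282) = 0.01266.
z = (0.13250 − 0.15564)/0.01266 = -0.02314/0.01266 = -1.83.
p-value = 2·P(Z > 1.828) ≈ 0.0676.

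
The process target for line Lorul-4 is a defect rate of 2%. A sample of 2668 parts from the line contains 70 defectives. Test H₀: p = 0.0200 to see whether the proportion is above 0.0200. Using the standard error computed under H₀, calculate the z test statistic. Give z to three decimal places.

z = 2.301

p̂ = 70/2668 = 0.026237.
Under H₀, SE = √(0.02·0.98/2668) = √(7.34633e-06) = 0.002710.
z = (0.026237 − 0.02)/0.002710 = 0.006237/0.002710 = 2.301.
p-value = P(Z > 2.301) ≈ 0.0107.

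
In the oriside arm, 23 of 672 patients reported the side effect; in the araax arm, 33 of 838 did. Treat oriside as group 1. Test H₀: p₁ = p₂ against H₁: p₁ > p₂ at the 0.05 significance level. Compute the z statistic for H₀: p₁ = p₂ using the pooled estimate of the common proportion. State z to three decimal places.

z = -0.527

p̂₁ = 23/672 = 0.034226, p̂₂ = 33/838 = 0.039379.
Pooled p̂ = (23+33)/(672+838) = 56/1510 = 0.037086.
SE = √(0.0357107 × 0.00268141) = 0.009785.
z = (0.034226 − 0.039379)/0.009785 = -0.005153/0.009785 = -0.527.
p-value = P(Z > -0.527) ≈ 0.7008, so at α = 0.05 we fail to reject H₀.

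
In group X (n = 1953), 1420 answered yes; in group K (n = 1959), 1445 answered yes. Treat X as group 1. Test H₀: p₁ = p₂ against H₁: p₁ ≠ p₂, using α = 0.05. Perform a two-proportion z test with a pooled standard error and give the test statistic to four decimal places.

z = -0.7441

p̂₁ = 1420/1953 = 0.727087, p̂₂ = 1445/1959 = 0.737621.
Pooled p̂ = (1420+1445)/(1953+1959) = 2865/3912 = 0.732362.
SE = √(p̂(1−p̂)(1/n₁+1/n₂)) = √(0.732362·0.267638·0.0010225) = √(0.000200418) = 0.014157.
z = (0.727087 − 0.737621)/0.014157 = -0.010534/0.014157 = -0.7441.
p-value = 2·P(Z > 0.744) ≈ 0.4568; since p > α = 0.05, fail to reject H₀.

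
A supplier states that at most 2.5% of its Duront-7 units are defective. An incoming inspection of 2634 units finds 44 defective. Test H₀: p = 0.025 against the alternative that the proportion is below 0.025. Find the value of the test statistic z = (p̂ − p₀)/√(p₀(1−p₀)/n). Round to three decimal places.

p̂ = 44/2634 = 0.016705.
Under H₀, SE = √(0.025·0.975/2634) = √(9.25399e-06) = 0.003042.
z = (0.016705 − 0.025)/0.003042 = -0.008295/0.003042 = -2.727.

z = -2.727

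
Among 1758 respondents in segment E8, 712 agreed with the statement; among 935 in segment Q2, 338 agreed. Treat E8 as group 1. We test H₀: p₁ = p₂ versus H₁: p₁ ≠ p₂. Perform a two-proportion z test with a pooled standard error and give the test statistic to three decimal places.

z = 2.204

p̂₁ = 712/1758 = 0.40501, p̂₂ = 338/935 = 0.36150.
Pooled p̂ = (712+338)/(1758+935) = 1050/2693 = 0.38990.
SE = √(0.237878 × 0.00163835) = 0.01974.
z = (0.40501 − 0.36150)/0.01974 = 0.04351/0.01974 = 2.204.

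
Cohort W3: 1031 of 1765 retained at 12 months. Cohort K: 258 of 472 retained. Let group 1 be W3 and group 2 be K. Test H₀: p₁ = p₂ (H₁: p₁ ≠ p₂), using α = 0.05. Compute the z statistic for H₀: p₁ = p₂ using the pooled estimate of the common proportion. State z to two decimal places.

z = 1.47

p̂₁ = 1031/1765 ≈ 0.58414, p̂₂ = 258/472 ≈ 0.54661.
Pooled p̂ = (1031+258)/(1765+472) = 1289/2237 = 0.57622.
SE = √(p̂(1−p̂)(1/n₁+1/n₂)) = √(0.57622·0.42378·0.00268522) = √(0.000655705) = 0.02561.
z = (0.58414 − 0.54661)/0.02561 = 0.03753/0.02561 = 1.47.
p-value = 2·P(Z > 1.465) ≈ 0.1428, so at α = 0.05 we fail to reject H₀.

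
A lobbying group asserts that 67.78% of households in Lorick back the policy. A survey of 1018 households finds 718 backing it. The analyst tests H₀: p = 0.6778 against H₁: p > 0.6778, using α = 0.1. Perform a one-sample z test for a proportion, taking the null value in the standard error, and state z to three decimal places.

p̂ = 718/1018 ≈ 0.705305.
Standard error under H₀: √(0.6778×0.3222/1018) = 0.014647.
z = (0.705305 − 0.6778)/0.014647 = 0.027505/0.014647 = 1.878.
p-value = P(Z > 1.878) ≈ 0.0302, so at α = 0.1 we reject H₀.

z = 1.878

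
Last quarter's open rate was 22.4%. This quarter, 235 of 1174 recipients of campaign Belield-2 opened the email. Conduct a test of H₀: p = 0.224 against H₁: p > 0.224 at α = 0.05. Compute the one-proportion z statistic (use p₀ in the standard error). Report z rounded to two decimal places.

p̂ = 235/1174 = 0.20017.
Under H₀, SE = √(0.224·0.776/1174) = √(0.000148061) = 0.01217.
z = (0.20017 − 0.224)/0.01217 = -0.02383/0.01217 = -1.96.
p-value = P(Z > -1.958) ≈ 0.9749. With α = 0.05, fail to reject H₀.

z = -1.96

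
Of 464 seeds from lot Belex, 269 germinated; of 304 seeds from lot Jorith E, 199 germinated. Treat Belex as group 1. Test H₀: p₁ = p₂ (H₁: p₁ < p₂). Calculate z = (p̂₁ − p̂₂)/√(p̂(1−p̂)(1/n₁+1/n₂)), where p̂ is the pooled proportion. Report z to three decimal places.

z = -2.080

p̂₁ = 269/464 = 0.57974, p̂₂ = 199/304 = 0.65461.
Pooled p̂ = (269+199)/(464+304) = 468/768 = 0.60938.
SE = √(p̂(1−p̂)(1/n₁+1/n₂)) = √(0.60938·0.39062·0.00544465) = √(0.00129603) = 0.03600.
z = (0.57974 − 0.65461)/0.03600 = -0.07487/0.03600 = -2.080.
p-value = P(Z < -2.080) ≈ 0.0188.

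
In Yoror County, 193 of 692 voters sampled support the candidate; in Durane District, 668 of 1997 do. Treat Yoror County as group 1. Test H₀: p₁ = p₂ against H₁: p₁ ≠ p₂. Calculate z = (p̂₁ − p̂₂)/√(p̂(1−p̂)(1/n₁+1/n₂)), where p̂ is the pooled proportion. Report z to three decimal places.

p̂₁ = 193/692 ≈ 0.27890, p̂₂ = 668/1997 ≈ 0.33450.
Pooled p̂ = (193+668)/(692+1997) = 861/2689 = 0.32019.
SE = √(0.21767 × 0.00194584) = 0.02058.
z = (0.27890 − 0.33450)/0.02058 = -0.05560/0.02058 = -2.702.

z = -2.702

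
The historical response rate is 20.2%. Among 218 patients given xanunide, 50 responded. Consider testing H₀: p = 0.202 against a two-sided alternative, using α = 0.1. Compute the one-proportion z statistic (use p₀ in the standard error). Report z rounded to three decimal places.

p̂ = 50/218 = 0.22936.
SE = √(p₀(1−p₀)/n) = √(0.1612/218) = 0.02719.
z = (0.22936 − 0.202)/0.02719 = 0.02736/0.02719 = 1.006.
p-value = 2·P(Z > 1.006) ≈ 0.3144, so at α = 0.1 we fail to reject H₀.

z = 1.006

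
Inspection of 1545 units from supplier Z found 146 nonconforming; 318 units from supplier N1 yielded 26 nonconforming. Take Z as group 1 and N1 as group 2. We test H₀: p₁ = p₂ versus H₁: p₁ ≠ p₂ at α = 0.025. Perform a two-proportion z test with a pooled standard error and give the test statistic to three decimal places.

p̂₁ = 146/1545 ≈ 0.09450, p̂₂ = 26/318 ≈ 0.08176.
Pooled p̂ = (146+26)/(1545+318) = 172/1863 = 0.09232.
SE = √(0.0838004 × 0.0037919) = 0.01783.
z = (0.09450 − 0.08176)/0.01783 = 0.01274/0.01783 = 0.715.
Two-sided p-value ≈ 2·Φ(−0.715) = 0.4749; since p > α = 0.025, fail to reject H₀.

z = 0.715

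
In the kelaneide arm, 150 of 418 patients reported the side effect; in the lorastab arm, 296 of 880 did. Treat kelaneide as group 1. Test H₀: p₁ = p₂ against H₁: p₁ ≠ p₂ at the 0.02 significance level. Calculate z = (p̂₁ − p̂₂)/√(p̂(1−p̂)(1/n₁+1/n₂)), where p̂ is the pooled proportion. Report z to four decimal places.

z = 0.7971

p̂₁ = 150/418 = 0.358852, p̂₂ = 296/880 = 0.336364.
Pooled p̂ = (150+296)/(418+880) = 446/1298 = 0.343606.
SE = √(p̂(1−p̂)(1/n₁+1/n₂)) = √(0.343606·0.656394·0.00352871) = √(0.000795868) = 0.028211.
z = (0.358852 − 0.336364)/0.028211 = 0.022488/0.028211 = 0.7971.
p-value = 2·P(Z > 0.797) ≈ 0.4254. With α = 0.02, fail to reject H₀.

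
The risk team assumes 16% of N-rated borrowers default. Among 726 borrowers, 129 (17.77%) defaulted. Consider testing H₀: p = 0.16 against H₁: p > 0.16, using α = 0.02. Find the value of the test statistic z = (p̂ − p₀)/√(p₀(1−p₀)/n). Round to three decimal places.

z = 1.300

p̂ = 129/726 = 0.17769.
SE = √(p₀(1−p₀)/n) = √(0.1344/726) = 0.01361.
z = (0.17769 − 0.16)/0.01361 = 0.01769/0.01361 = 1.300.
p-value = P(Z > 1.300) ≈ 0.0968; since p > α = 0.02, fail to reject H₀.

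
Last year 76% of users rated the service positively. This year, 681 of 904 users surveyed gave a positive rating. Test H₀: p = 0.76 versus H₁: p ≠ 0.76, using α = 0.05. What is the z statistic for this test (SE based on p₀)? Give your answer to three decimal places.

z = -0.470

p̂ = 681/904 ≈ 0.75332.
SE = √(p₀(1−p₀)/n) = √(0.1824/904) = 0.01420.
z = (0.75332 − 0.76)/0.01420 = -0.00668/0.01420 = -0.470.
Two-sided p-value ≈ 2·Φ(−0.470) = 0.6381, so at α = 0.05 we fail to reject H₀.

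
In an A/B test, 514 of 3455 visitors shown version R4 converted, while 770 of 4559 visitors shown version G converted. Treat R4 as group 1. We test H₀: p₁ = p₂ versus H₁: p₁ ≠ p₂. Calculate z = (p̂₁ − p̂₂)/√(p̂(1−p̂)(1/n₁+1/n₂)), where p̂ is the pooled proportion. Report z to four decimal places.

p̂₁ = 514/3455 ≈ 0.148770, p̂₂ = 770/4559 ≈ 0.168897.
Pooled p̂ = (514+770)/(3455+4559) = 1284/8014 = 0.160220.
SE = √(p̂(1−p̂)(1/n₁+1/n₂)) = √(0.160220·0.839780·0.000508782) = √(6.84563e-05) = 0.008274.
z = (0.148770 − 0.168897)/0.008274 = -0.020127/0.008274 = -2.4326.
p-value = 2·P(Z > 2.433) ≈ 0.0150.

z = -2.4326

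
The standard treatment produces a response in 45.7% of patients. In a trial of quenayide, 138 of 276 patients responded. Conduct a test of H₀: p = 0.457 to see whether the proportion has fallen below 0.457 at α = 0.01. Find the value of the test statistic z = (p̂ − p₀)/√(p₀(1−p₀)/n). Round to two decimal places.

p̂ = 138/276 = 0.5000.
SE = √(p₀(1−p₀)/n) = √(0.24815/276) = 0.0300.
z = (0.5000 − 0.457)/0.0300 = 0.0430/0.0300 = 1.43.
p-value = P(Z < 1.434) ≈ 0.9242, so at α = 0.01 we fail to reject H₀.

z = 1.43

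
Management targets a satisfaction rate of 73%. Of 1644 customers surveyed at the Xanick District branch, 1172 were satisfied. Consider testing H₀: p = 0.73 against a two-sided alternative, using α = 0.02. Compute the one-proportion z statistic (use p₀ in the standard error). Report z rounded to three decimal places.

z = -1.562

p̂ = 1172/1644 = 0.71290.
SE = √(p₀(1−p₀)/n) = √(0.1971/1644) = 0.01095.
z = (0.71290 − 0.73)/0.01095 = -0.01710/0.01095 = -1.562.
Two-sided p-value ≈ 2·Φ(−1.562) = 0.1183, so at α = 0.02 we fail to reject H₀.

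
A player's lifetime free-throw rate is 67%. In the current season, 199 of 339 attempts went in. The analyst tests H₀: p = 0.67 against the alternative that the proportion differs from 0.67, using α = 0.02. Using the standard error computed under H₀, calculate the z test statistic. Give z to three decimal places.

p̂ = 199/339 = 0.58702.
Under H₀, SE = √(0.67·0.33/339) = √(0.000652212) = 0.02554.
z = (0.58702 − 0.67)/0.02554 = -0.08298/0.02554 = -3.249.
p-value = 2·P(Z > 3.249) ≈ 0.0012, so at α = 0.02 we reject H₀.

z = -3.249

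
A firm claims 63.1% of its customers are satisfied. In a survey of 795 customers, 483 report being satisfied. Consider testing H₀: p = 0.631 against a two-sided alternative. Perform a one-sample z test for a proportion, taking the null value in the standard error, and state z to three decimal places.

p̂ = 483/795 ≈ 0.607547.
Under H₀, SE = √(0.631·0.369/795) = √(0.000292879) = 0.017114.
z = (0.607547 − 0.631)/0.017114 = -0.023453/0.017114 = -1.370.
p-value = 2·P(Z > 1.370) ≈ 0.1706.

z = -1.370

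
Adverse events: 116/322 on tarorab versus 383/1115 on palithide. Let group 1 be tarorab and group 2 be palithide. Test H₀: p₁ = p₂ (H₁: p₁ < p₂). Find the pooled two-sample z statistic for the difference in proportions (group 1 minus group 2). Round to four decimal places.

p̂₁ = 116/322 = 0.360248, p̂₂ = 383/1115 = 0.343498.
Pooled p̂ = (116+383)/(322+1115) = 499/1437 = 0.347251.
SE = √(p̂(1−p̂)(1/n₁+1/n₂)) = √(0.347251·0.652749·0.00400245) = √(0.000907227) = 0.030120.
z = (0.360248 − 0.343498)/0.030120 = 0.016750/0.030120 = 0.5561.

z = 0.5561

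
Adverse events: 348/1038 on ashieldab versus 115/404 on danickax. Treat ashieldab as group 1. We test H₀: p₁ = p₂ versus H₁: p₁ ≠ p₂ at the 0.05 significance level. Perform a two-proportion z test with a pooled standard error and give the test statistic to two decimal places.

p̂₁ = 348/1038 = 0.3353, p̂₂ = 115/404 = 0.2847.
Pooled p̂ = (348+115)/(1038+404) = 463/1442 = 0.3211.
SE = √(p̂(1−p̂)(1/n₁+1/n₂)) = √(0.3211·0.6789·0.00343864) = √(0.000749583) = 0.0274.
z = (0.3353 − 0.2847)/0.0274 = 0.0506/0.0274 = 1.85.
Two-sided p-value ≈ 2·Φ(−1.848) = 0.0645, so at α = 0.05 we fail to reject H₀.

z = 1.85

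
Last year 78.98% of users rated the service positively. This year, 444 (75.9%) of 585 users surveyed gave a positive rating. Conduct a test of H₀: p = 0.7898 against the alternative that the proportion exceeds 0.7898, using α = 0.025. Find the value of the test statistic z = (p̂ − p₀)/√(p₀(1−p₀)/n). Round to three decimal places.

z = -1.830

p̂ = 444/585 ≈ 0.75897.
SE = √(p₀(1−p₀)/n) = √(0.16602/585) = 0.01685.
z = (0.75897 − 0.7898)/0.01685 = -0.03083/0.01685 = -1.830.
p-value = P(Z > -1.830) ≈ 0.9664, so at α = 0.025 we fail to reject H₀.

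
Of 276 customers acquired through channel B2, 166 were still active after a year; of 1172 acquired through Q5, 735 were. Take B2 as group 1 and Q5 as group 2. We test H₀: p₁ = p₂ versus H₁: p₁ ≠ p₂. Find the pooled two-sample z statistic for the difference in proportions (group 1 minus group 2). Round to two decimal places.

p̂₁ = 166/276 ≈ 0.6014, p̂₂ = 735/1172 ≈ 0.6271.
Pooled p̂ = (166+735)/(276+1172) = 901/1448 = 0.6222.
SE = √(p̂(1−p̂)(1/n₁+1/n₂)) = √(0.6222·0.3778·0.00447643) = √(0.00105222) = 0.0324.
z = (0.6014 − 0.6271)/0.0324 = -0.0257/0.0324 = -0.79.
Two-sided p-value ≈ 2·Φ(−0.792) = 0.4285.

z = -0.79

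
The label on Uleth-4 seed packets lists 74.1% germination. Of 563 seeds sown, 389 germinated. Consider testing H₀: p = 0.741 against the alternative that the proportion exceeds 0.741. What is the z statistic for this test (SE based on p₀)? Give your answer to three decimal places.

p̂ = 389/563 ≈ 0.690941.
Standard error under H₀: √(0.741×0.259/563) = 0.018463.
z = (0.690941 − 0.741)/0.018463 = -0.050059/0.018463 = -2.711.

z = -2.711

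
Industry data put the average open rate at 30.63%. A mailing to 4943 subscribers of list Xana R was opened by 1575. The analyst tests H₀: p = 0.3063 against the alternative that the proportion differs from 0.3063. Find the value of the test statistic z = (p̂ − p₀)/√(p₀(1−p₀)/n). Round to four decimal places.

z = 1.8810

p̂ = 1575/4943 = 0.318632.
Under H₀, SE = √(0.3063·0.6937/4943) = √(4.29861e-05) = 0.006556.
z = (0.318632 − 0.3063)/0.006556 = 0.012332/0.006556 = 1.8810.
p-value = 2·P(Z > 1.881) ≈ 0.0600.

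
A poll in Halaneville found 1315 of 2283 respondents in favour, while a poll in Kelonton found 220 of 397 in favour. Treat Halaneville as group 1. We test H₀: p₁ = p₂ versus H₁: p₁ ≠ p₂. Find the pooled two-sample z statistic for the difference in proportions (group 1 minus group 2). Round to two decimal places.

z = 0.81

p̂₁ = 1315/2283 = 0.5760, p̂₂ = 220/397 = 0.5542.
Pooled p̂ = (1315+220)/(2283+397) = 1535/2680 = 0.5728.
SE = √(p̂(1−p̂)(1/n₁+1/n₂)) = √(0.5728·0.4272·0.00295691) = √(0.000723574) = 0.0269.
z = (0.5760 − 0.5542)/0.0269 = 0.0218/0.0269 = 0.81.
Two-sided p-value ≈ 2·Φ(−0.812) = 0.4168.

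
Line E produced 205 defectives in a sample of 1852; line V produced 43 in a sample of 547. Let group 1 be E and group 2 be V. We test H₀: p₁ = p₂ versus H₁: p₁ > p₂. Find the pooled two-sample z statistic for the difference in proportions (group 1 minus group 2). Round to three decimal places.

p̂₁ = 205/1852 ≈ 0.11069, p̂₂ = 43/547 ≈ 0.07861.
Pooled p̂ = (205+43)/(1852+547) = 248/2399 = 0.10338.
SE = √(p̂(1−p̂)(1/n₁+1/n₂)) = √(0.10338·0.89662·0.00236811) = √(0.000219499) = 0.01482.
z = (0.11069 − 0.07861)/0.01482 = 0.03208/0.01482 = 2.165.
p-value = P(Z > 2.165) ≈ 0.0152.

z = 2.165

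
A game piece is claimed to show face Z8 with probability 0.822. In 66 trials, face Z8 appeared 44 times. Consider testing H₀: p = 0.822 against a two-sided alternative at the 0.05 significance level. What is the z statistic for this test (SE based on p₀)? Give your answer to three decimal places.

p̂ = 44/66 = 0.66667.
Standard error under H₀: √(0.822×0.178/66) = 0.04708.
z = (0.66667 − 0.822)/0.04708 = -0.15533/0.04708 = -3.299.
p-value = 2·P(Z > 3.299) ≈ 0.0010. With α = 0.05, reject H₀.

z = -3.299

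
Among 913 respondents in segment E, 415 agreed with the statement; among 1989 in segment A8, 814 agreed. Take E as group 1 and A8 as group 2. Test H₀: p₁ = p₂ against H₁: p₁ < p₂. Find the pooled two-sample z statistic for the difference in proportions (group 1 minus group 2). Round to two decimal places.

z = 2.29

p̂₁ = 415/913 ≈ 0.45455, p̂₂ = 814/1989 ≈ 0.40925.
Pooled p̂ = (415+814)/(913+1989) = 1229/2902 = 0.42350.
SE = √(0.244148 × 0.00159806) = 0.01975.
z = (0.45455 − 0.40925)/0.01975 = 0.04530/0.01975 = 2.29.
p-value = P(Z < 2.293) ≈ 0.9891.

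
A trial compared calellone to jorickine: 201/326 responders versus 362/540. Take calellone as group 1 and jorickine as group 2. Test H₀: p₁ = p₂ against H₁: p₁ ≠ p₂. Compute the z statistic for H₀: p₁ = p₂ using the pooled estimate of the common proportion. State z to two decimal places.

p̂₁ = 201/326 ≈ 0.6166, p̂₂ = 362/540 ≈ 0.6704.
Pooled p̂ = (201+362)/(326+540) = 563/866 = 0.6501.
SE = √(p̂(1−p̂)(1/n₁+1/n₂)) = √(0.6501·0.3499·0.00491934) = √(0.00111898) = 0.0335.
z = (0.6166 − 0.6704)/0.0335 = -0.0538/0.0335 = -1.61.
Two-sided p-value ≈ 2·Φ(−1.608) = 0.1077.

z = -1.61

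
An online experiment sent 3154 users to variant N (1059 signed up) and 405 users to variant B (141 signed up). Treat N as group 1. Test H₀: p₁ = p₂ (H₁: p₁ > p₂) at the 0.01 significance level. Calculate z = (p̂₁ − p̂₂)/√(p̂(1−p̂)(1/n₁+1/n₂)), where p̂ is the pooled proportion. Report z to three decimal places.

z = -0.496

p̂₁ = 1059/3154 = 0.335764, p̂₂ = 141/405 = 0.348148.
Pooled p̂ = (1059+141)/(3154+405) = 1200/3559 = 0.337173.
SE = √(p̂(1−p̂)(1/n₁+1/n₂)) = √(0.337173·0.662827·0.00278619) = √(0.000622679) = 0.024954.
z = (0.335764 − 0.348148)/0.024954 = -0.012384/0.024954 = -0.496.
p-value = P(Z > -0.496) ≈ 0.6902; since p > α = 0.01, fail to reject H₀.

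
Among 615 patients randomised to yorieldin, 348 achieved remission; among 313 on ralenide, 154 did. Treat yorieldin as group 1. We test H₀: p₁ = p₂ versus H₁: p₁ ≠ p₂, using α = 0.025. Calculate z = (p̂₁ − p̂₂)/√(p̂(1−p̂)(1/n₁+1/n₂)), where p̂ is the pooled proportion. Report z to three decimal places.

p̂₁ = 348/615 = 0.56585, p̂₂ = 154/313 = 0.49201.
Pooled p̂ = (348+154)/(615+313) = 502/928 = 0.54095.
SE = √(0.248323 × 0.0048209) = 0.03460.
z = (0.56585 − 0.49201)/0.03460 = 0.07384/0.03460 = 2.134.
Two-sided p-value ≈ 2·Φ(−2.134) = 0.0328, so at α = 0.025 we fail to reject H₀.

z = 2.134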